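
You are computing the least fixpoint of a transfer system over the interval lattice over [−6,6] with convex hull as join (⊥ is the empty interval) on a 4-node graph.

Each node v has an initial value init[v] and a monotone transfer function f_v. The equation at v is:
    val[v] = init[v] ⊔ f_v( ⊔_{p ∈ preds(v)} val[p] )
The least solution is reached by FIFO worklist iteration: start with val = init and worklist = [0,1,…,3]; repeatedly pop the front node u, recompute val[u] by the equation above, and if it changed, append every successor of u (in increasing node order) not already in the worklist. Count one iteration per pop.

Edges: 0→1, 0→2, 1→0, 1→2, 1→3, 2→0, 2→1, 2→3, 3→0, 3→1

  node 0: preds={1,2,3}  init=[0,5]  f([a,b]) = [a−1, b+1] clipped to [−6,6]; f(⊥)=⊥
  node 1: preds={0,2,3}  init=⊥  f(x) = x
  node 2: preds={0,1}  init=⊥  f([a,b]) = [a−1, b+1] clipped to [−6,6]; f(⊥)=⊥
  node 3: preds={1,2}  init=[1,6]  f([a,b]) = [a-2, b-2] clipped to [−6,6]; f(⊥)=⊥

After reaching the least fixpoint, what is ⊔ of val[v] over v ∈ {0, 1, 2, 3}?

[-6,6]

Worklist (14 pops):
  #1 pop 0: in=[1,6] → [0,6] (was [0,5]); enqueue []
  #2 pop 1: in=[0,6] → [0,6] (was ⊥); enqueue [0]
  #3 pop 2: in=[0,6] → [-1,6] (was ⊥); enqueue [1]
  #4 pop 3: in=[-1,6] → [-3,6] (was [1,6]); enqueue []
  #5 pop 0: in=[-3,6] → [-4,6] (was [0,6]); enqueue [2]
  #6 pop 1: in=[-4,6] → [-4,6] (was [0,6]); enqueue [0,3]
  #7 pop 2: in=[-4,6] → [-5,6] (was [-1,6]); enqueue [1]
  #8 pop 0: in=[-5,6] → [-6,6] (was [-4,6]); enqueue [2]
  #9 pop 3: in=[-5,6] → [-6,6] (was [-3,6]); enqueue [0]
  #10 pop 1: in=[-6,6] → [-6,6] (was [-4,6]); enqueue [3]
  #11 pop 2: in=[-6,6] → [-6,6] (was [-5,6]); enqueue [1]
  #12 pop 0: in=[-6,6] → [-6,6] (no change)
  #13 pop 3: in=[-6,6] → [-6,6] (no change)
  #14 pop 1: in=[-6,6] → [-6,6] (no change)

Fixpoint:
  val[0] = [-6,6]
  val[1] = [-6,6]
  val[2] = [-6,6]
  val[3] = [-6,6]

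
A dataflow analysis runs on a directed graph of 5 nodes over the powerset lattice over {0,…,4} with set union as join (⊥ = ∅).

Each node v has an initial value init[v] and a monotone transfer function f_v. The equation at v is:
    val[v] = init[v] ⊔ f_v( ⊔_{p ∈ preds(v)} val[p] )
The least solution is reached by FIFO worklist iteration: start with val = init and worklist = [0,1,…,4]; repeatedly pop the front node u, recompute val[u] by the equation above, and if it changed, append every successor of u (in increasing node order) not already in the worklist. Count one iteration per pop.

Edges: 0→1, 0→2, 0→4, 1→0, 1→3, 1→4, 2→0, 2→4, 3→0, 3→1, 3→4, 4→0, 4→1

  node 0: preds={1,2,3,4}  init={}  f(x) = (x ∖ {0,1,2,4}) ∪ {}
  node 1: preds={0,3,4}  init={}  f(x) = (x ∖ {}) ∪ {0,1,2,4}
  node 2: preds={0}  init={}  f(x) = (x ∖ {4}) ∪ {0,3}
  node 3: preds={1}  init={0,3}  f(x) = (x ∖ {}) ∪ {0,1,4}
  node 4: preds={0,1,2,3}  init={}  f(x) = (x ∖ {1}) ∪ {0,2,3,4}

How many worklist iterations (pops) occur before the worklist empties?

Iteration log — 7 steps:
  step 1. node 0  ⊔preds={0,3}  new={3}  old={}  +wl: 
  step 2. node 1  ⊔preds={0,3}  new={0,1,2,3,4}  old={}  +wl: 0
  step 3. node 2  ⊔preds={3}  new={0,3}  old={}  +wl: 
  step 4. node 3  ⊔preds={0,1,2,3,4}  new={0,1,2,3,4}  old={0,3}  +wl: 1
  step 5. node 4  ⊔preds={0,1,2,3,4}  new={0,2,3,4}  old={}  +wl: 
  step 6. node 0  ⊔preds={0,1,2,3,4}  new={3}  stable
  step 7. node 1  ⊔preds={0,1,2,3,4}  new={0,1,2,3,4}  stable

Least fixpoint reached:
  node 0: {3}
  node 1: {0,1,2,3,4}
  node 2: {0,3}
  node 3: {0,1,2,3,4}
  node 4: {0,2,3,4}

7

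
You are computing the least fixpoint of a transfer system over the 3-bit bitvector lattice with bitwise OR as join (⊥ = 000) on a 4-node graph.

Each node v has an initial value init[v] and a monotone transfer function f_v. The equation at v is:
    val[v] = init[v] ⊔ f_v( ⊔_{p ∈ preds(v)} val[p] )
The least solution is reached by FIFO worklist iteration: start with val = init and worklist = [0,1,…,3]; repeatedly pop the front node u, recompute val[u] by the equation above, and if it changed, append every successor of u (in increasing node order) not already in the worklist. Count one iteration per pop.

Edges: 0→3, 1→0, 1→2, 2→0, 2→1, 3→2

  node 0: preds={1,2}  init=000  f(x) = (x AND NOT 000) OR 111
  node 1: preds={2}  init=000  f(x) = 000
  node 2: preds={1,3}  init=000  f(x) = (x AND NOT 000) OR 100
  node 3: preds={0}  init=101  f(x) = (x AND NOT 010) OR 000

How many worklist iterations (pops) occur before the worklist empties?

6

Iteration log — 6 steps:
  step 1. node 0  ⊔preds=000  new=111  old=000  +wl: 
  step 2. node 1  ⊔preds=000  new=000  stable
  step 3. node 2  ⊔preds=101  new=101  old=000  +wl: 0,1
  step 4. node 3  ⊔preds=111  new=101  stable
  step 5. node 0  ⊔preds=101  new=111  stable
  step 6. node 1  ⊔preds=101  new=000  stable

Least fixpoint reached:
  node 0: 111
  node 1: 000
  node 2: 101
  node 3: 101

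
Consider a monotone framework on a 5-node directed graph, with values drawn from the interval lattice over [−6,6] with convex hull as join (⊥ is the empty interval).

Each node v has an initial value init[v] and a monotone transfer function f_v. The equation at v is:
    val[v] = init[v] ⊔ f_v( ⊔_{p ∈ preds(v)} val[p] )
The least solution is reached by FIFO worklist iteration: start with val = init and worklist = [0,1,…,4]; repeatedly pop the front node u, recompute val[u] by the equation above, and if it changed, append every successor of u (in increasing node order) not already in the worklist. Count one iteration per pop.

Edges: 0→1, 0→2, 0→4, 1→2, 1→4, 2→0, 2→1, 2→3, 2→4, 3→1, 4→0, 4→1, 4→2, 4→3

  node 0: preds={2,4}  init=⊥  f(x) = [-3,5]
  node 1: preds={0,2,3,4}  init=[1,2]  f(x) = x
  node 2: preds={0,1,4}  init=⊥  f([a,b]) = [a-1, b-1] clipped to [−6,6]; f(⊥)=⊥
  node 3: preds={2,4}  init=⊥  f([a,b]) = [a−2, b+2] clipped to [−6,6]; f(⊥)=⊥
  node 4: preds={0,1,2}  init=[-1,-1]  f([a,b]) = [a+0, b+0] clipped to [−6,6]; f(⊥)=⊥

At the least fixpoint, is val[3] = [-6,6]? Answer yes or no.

Trace (14 dequeues):
  [1] u=0 | in [-1,-1] | out [-3,5] | prev ⊥ | push {}
  [2] u=1 | in [-3,5] | out [-3,5] | prev [1,2] | push {}
  [3] u=2 | in [-3,5] | out [-4,4] | prev ⊥ | push {0,1}
  [4] u=3 | in [-4,4] | out [-6,6] | prev ⊥ | push {}
  [5] u=4 | in [-4,5] | out [-4,5] | prev [-1,-1] | push {2,3}
  [6] u=0 | in [-4,5] | out [-3,5] | ==
  [7] u=1 | in [-6,6] | out [-6,6] | prev [-3,5] | push {4}
  [8] u=2 | in [-6,6] | out [-6,5] | prev [-4,4] | push {0,1}
  [9] u=3 | in [-6,5] | out [-6,6] | ==
  [10] u=4 | in [-6,6] | out [-6,6] | prev [-4,5] | push {2,3}
  [11] u=0 | in [-6,6] | out [-3,5] | ==
  [12] u=1 | in [-6,6] | out [-6,6] | ==
  [13] u=2 | in [-6,6] | out [-6,5] | ==
  [14] u=3 | in [-6,6] | out [-6,6] | ==

Converged values:
  [0] [-3,5]
  [1] [-6,6]
  [2] [-6,5]
  [3] [-6,6]
  [4] [-6,6]

yes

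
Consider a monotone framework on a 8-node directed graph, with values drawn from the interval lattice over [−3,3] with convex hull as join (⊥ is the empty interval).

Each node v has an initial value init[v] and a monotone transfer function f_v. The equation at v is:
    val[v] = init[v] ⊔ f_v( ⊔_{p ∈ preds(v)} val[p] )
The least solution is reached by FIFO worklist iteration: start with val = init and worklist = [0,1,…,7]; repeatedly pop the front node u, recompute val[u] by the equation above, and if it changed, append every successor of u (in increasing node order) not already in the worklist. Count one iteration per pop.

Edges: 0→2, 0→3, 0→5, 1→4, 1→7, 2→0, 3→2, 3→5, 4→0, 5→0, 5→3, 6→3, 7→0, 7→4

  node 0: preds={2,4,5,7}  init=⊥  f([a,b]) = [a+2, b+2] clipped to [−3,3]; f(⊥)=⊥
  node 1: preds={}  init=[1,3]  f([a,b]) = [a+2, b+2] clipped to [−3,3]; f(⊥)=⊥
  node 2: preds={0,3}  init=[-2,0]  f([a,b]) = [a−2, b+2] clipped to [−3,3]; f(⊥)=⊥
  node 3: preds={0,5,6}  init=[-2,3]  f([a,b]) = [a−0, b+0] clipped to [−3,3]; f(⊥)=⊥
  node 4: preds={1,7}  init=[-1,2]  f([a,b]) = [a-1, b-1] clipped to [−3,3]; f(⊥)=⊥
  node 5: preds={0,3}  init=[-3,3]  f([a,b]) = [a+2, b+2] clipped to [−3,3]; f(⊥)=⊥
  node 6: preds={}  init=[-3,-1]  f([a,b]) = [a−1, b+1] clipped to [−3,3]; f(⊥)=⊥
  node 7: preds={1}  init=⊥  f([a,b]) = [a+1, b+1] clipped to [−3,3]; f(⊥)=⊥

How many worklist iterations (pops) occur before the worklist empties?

Iteration log — 11 steps:
  step 1. node 0  ⊔preds=[-3,3]  new=[-1,3]  old=⊥  +wl: 
  step 2. node 1  ⊔preds=⊥  new=[1,3]  stable
  step 3. node 2  ⊔preds=[-2,3]  new=[-3,3]  old=[-2,0]  +wl: 0
  step 4. node 3  ⊔preds=[-3,3]  new=[-3,3]  old=[-2,3]  +wl: 2
  step 5. node 4  ⊔preds=[1,3]  new=[-1,2]  stable
  step 6. node 5  ⊔preds=[-3,3]  new=[-3,3]  stable
  step 7. node 6  ⊔preds=⊥  new=[-3,-1]  stable
  step 8. node 7  ⊔preds=[1,3]  new=[2,3]  old=⊥  +wl: 4
  step 9. node 0  ⊔preds=[-3,3]  new=[-1,3]  stable
  step 10. node 2  ⊔preds=[-3,3]  new=[-3,3]  stable
  step 11. node 4  ⊔preds=[1,3]  new=[-1,2]  stable

Least fixpoint reached:
  node 0: [-1,3]
  node 1: [1,3]
  node 2: [-3,3]
  node 3: [-3,3]
  node 4: [-1,2]
  node 5: [-3,3]
  node 6: [-3,-1]
  node 7: [2,3]

11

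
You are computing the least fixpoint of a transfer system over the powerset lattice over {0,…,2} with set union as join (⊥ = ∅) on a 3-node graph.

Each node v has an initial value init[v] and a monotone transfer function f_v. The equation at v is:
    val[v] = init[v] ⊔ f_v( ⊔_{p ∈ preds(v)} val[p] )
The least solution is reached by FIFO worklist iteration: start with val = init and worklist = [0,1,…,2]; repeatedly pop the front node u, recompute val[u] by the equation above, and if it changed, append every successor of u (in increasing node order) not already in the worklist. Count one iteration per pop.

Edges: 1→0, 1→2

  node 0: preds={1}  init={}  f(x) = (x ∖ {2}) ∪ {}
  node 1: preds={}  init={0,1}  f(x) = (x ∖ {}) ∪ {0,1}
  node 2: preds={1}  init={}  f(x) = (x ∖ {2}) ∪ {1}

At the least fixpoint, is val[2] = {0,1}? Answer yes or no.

Trace (3 dequeues):
  [1] u=0 | in {0,1} | out {0,1} | prev {} | push {}
  [2] u=1 | in {} | out {0,1} | ==
  [3] u=2 | in {0,1} | out {0,1} | prev {} | push {}

Converged values:
  [0] {0,1}
  [1] {0,1}
  [2] {0,1}

yes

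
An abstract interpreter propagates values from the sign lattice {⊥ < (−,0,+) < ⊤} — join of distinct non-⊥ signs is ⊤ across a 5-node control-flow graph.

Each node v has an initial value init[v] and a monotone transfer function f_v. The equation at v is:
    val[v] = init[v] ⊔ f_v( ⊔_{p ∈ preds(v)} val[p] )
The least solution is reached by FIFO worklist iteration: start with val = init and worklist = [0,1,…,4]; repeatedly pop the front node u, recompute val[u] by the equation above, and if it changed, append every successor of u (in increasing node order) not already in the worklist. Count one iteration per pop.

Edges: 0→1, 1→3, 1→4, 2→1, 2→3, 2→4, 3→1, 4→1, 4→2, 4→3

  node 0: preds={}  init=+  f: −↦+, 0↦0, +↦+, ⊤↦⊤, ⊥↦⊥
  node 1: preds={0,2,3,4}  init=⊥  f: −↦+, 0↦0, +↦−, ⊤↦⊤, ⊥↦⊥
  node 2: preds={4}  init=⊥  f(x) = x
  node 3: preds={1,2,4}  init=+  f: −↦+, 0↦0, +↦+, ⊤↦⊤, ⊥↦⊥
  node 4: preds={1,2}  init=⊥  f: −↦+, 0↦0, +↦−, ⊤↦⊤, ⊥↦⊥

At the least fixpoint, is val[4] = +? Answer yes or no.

Trace (16 dequeues):
  [1] u=0 | in ⊥ | out + | ==
  [2] u=1 | in + | out − | prev ⊥ | push {}
  [3] u=2 | in ⊥ | out ⊥ | ==
  [4] u=3 | in − | out + | ==
  [5] u=4 | in − | out + | prev ⊥ | push {1,2,3}
  [6] u=1 | in + | out − | ==
  [7] u=2 | in + | out + | prev ⊥ | push {1,4}
  [8] u=3 | in ⊤ | out ⊤ | prev + | push {}
  [9] u=1 | in ⊤ | out ⊤ | prev − | push {3}
  [10] u=4 | in ⊤ | out ⊤ | prev + | push {1,2}
  [11] u=3 | in ⊤ | out ⊤ | ==
  [12] u=1 | in ⊤ | out ⊤ | ==
  [13] u=2 | in ⊤ | out ⊤ | prev + | push {1,3,4}
  [14] u=1 | in ⊤ | out ⊤ | ==
  [15] u=3 | in ⊤ | out ⊤ | ==
  [16] u=4 | in ⊤ | out ⊤ | ==

Converged values:
  [0] +
  [1] ⊤
  [2] ⊤
  [3] ⊤
  [4] ⊤

no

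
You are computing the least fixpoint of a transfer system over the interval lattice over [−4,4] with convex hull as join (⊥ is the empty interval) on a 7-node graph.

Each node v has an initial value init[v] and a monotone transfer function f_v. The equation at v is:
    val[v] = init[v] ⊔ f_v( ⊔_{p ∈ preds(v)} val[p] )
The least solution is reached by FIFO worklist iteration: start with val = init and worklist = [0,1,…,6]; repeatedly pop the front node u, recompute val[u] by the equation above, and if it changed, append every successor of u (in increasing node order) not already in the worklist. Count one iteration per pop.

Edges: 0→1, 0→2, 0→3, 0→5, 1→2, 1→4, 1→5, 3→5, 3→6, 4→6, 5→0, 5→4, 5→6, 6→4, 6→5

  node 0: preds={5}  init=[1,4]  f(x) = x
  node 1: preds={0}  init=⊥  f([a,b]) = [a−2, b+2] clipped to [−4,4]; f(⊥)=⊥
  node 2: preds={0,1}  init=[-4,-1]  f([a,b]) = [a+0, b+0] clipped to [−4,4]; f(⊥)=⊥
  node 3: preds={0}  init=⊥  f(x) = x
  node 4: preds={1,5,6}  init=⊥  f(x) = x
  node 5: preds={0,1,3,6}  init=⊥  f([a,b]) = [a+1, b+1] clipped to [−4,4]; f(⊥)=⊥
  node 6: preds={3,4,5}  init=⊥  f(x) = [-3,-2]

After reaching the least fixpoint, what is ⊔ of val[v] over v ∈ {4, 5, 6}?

[-4,4]

Iteration log — 30 steps:
  step 1. node 0  ⊔preds=⊥  new=[1,4]  stable
  step 2. node 1  ⊔preds=[1,4]  new=[-1,4]  old=⊥  +wl: 
  step 3. node 2  ⊔preds=[-1,4]  new=[-4,4]  old=[-4,-1]  +wl: 
  step 4. node 3  ⊔preds=[1,4]  new=[1,4]  old=⊥  +wl: 
  step 5. node 4  ⊔preds=[-1,4]  new=[-1,4]  old=⊥  +wl: 
  step 6. node 5  ⊔preds=[-1,4]  new=[0,4]  old=⊥  +wl: 0,4
  step 7. node 6  ⊔preds=[-1,4]  new=[-3,-2]  old=⊥  +wl: 5
  step 8. node 0  ⊔preds=[0,4]  new=[0,4]  old=[1,4]  +wl: 1,2,3
  step 9. node 4  ⊔preds=[-3,4]  new=[-3,4]  old=[-1,4]  +wl: 6
  step 10. node 5  ⊔preds=[-3,4]  new=[-2,4]  old=[0,4]  +wl: 0,4
  step 11. node 1  ⊔preds=[0,4]  new=[-2,4]  old=[-1,4]  +wl: 5
  step 12. node 2  ⊔preds=[-2,4]  new=[-4,4]  stable
  step 13. node 3  ⊔preds=[0,4]  new=[0,4]  old=[1,4]  +wl: 
  step 14. node 6  ⊔preds=[-3,4]  new=[-3,-2]  stable
  step 15. node 0  ⊔preds=[-2,4]  new=[-2,4]  old=[0,4]  +wl: 1,2,3
  step 16. node 4  ⊔preds=[-3,4]  new=[-3,4]  stable
  step 17. node 5  ⊔preds=[-3,4]  new=[-2,4]  stable
  step 18. node 1  ⊔preds=[-2,4]  new=[-4,4]  old=[-2,4]  +wl: 4,5
  step 19. node 2  ⊔preds=[-4,4]  new=[-4,4]  stable
  step 20. node 3  ⊔preds=[-2,4]  new=[-2,4]  old=[0,4]  +wl: 6
  step 21. node 4  ⊔preds=[-4,4]  new=[-4,4]  old=[-3,4]  +wl: 
  step 22. node 5  ⊔preds=[-4,4]  new=[-3,4]  old=[-2,4]  +wl: 0,4
  step 23. node 6  ⊔preds=[-4,4]  new=[-3,-2]  stable
  step 24. node 0  ⊔preds=[-3,4]  new=[-3,4]  old=[-2,4]  +wl: 1,2,3,5
  step 25. node 4  ⊔preds=[-4,4]  new=[-4,4]  stable
  step 26. node 1  ⊔preds=[-3,4]  new=[-4,4]  stable
  step 27. node 2  ⊔preds=[-4,4]  new=[-4,4]  stable
  step 28. node 3  ⊔preds=[-3,4]  new=[-3,4]  old=[-2,4]  +wl: 6
  step 29. node 5  ⊔preds=[-4,4]  new=[-3,4]  stable
  step 30. node 6  ⊔preds=[-4,4]  new=[-3,-2]  stable

Least fixpoint reached:
  node 0: [-3,4]
  node 1: [-4,4]
  node 2: [-4,4]
  node 3: [-3,4]
  node 4: [-4,4]
  node 5: [-3,4]
  node 6: [-3,-2]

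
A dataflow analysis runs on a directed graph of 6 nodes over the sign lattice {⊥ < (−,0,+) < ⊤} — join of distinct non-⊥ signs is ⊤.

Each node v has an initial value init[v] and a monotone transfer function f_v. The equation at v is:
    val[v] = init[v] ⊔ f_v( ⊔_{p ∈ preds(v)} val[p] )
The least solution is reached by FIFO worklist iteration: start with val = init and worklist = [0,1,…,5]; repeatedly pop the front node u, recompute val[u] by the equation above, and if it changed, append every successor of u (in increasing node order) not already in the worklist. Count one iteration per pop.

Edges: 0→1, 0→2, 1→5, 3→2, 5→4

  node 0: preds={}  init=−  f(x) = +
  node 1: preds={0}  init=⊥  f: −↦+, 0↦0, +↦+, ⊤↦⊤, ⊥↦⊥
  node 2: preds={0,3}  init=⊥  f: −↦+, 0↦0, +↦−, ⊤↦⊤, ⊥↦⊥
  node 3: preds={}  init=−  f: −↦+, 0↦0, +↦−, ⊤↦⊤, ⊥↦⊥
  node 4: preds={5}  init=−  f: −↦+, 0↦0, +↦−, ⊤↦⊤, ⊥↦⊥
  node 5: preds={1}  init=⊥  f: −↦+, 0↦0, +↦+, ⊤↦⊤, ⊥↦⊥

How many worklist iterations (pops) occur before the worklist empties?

Trace (7 dequeues):
  [1] u=0 | in ⊥ | out ⊤ | prev − | push {}
  [2] u=1 | in ⊤ | out ⊤ | prev ⊥ | push {}
  [3] u=2 | in ⊤ | out ⊤ | prev ⊥ | push {}
  [4] u=3 | in ⊥ | out − | ==
  [5] u=4 | in ⊥ | out − | ==
  [6] u=5 | in ⊤ | out ⊤ | prev ⊥ | push {4}
  [7] u=4 | in ⊤ | out ⊤ | prev − | push {}

Converged values:
  [0] ⊤
  [1] ⊤
  [2] ⊤
  [3] −
  [4] ⊤
  [5] ⊤

7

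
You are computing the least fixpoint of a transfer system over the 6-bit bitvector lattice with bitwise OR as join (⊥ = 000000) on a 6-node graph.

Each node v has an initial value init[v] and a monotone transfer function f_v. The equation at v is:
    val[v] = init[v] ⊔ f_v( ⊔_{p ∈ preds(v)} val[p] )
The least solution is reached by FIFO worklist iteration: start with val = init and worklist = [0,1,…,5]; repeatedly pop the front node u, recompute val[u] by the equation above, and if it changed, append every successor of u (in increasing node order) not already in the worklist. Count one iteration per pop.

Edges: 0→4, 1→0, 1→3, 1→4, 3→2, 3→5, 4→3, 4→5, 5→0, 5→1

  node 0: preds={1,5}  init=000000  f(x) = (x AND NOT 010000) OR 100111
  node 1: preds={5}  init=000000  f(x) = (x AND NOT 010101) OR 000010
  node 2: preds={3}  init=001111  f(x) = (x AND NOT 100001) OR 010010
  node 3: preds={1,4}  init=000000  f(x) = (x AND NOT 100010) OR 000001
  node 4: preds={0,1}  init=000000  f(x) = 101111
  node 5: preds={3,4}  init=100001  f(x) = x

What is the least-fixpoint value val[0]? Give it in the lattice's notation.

Trace (15 dequeues):
  [1] u=0 | in 100001 | out 100111 | prev 000000 | push {}
  [2] u=1 | in 100001 | out 100010 | prev 000000 | push {0}
  [3] u=2 | in 000000 | out 011111 | prev 001111 | push {}
  [4] u=3 | in 100010 | out 000001 | prev 000000 | push {2}
  [5] u=4 | in 100111 | out 101111 | prev 000000 | push {3}
  [6] u=5 | in 101111 | out 101111 | prev 100001 | push {1}
  [7] u=0 | in 101111 | out 101111 | prev 100111 | push {4}
  [8] u=2 | in 000001 | out 011111 | ==
  [9] u=3 | in 101111 | out 001101 | prev 000001 | push {2,5}
  [10] u=1 | in 101111 | out 101010 | prev 100010 | push {0,3}
  [11] u=4 | in 101111 | out 101111 | ==
  [12] u=2 | in 001101 | out 011111 | ==
  [13] u=5 | in 101111 | out 101111 | ==
  [14] u=0 | in 101111 | out 101111 | ==
  [15] u=3 | in 101111 | out 001101 | ==

Converged values:
  [0] 101111
  [1] 101010
  [2] 011111
  [3] 001101
  [4] 101111
  [5] 101111

101111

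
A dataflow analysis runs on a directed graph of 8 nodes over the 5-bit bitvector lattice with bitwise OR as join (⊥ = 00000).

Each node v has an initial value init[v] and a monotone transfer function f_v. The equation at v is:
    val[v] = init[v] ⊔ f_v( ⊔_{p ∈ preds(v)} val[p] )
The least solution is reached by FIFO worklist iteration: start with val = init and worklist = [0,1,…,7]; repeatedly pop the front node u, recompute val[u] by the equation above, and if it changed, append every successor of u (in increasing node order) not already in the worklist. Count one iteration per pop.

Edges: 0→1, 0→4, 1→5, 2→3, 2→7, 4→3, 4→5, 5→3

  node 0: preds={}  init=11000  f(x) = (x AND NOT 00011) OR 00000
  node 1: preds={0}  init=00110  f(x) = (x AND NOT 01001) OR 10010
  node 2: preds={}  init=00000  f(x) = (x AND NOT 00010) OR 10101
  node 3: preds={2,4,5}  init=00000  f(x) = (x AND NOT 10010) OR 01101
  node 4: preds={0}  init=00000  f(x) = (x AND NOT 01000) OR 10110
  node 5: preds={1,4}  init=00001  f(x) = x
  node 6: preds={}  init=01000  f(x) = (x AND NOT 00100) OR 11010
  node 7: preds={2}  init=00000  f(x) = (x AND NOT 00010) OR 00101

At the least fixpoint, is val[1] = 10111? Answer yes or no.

no

Worklist (9 pops):
  #1 pop 0: in=00000 → 11000 (no change)
  #2 pop 1: in=11000 → 10110 (was 00110); enqueue []
  #3 pop 2: in=00000 → 10101 (was 00000); enqueue []
  #4 pop 3: in=10101 → 01101 (was 00000); enqueue []
  #5 pop 4: in=11000 → 10110 (was 00000); enqueue [3]
  #6 pop 5: in=10110 → 10111 (was 00001); enqueue []
  #7 pop 6: in=00000 → 11010 (was 01000); enqueue []
  #8 pop 7: in=10101 → 10101 (was 00000); enqueue []
  #9 pop 3: in=10111 → 01101 (no change)

Fixpoint:
  val[0] = 11000
  val[1] = 10110
  val[2] = 10101
  val[3] = 01101
  val[4] = 10110
  val[5] = 10111
  val[6] = 11010
  val[7] = 10101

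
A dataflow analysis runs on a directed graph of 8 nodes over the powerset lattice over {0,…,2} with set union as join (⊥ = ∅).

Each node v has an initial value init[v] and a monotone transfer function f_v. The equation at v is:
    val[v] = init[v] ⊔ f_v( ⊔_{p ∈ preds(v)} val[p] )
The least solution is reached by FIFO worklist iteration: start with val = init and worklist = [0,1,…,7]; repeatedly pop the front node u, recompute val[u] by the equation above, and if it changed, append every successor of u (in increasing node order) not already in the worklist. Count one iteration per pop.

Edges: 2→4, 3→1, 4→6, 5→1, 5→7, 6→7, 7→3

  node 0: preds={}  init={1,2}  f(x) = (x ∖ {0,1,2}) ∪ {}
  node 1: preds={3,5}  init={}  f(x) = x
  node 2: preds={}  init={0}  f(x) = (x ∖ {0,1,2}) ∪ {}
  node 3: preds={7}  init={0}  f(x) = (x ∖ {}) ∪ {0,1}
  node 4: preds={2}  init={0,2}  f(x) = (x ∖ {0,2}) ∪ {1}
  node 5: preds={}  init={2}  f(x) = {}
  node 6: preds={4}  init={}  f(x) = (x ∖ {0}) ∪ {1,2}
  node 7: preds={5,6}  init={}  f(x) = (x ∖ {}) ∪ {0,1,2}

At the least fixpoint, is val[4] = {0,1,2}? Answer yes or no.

Iteration log — 11 steps:
  step 1. node 0  ⊔preds={}  new={1,2}  stable
  step 2. node 1  ⊔preds={0,2}  new={0,2}  old={}  +wl: 
  step 3. node 2  ⊔preds={}  new={0}  stable
  step 4. node 3  ⊔preds={}  new={0,1}  old={0}  +wl: 1
  step 5. node 4  ⊔preds={0}  new={0,1,2}  old={0,2}  +wl: 
  step 6. node 5  ⊔preds={}  new={2}  stable
  step 7. node 6  ⊔preds={0,1,2}  new={1,2}  old={}  +wl: 
  step 8. node 7  ⊔preds={1,2}  new={0,1,2}  old={}  +wl: 3
  step 9. node 1  ⊔preds={0,1,2}  new={0,1,2}  old={0,2}  +wl: 
  step 10. node 3  ⊔preds={0,1,2}  new={0,1,2}  old={0,1}  +wl: 1
  step 11. node 1  ⊔preds={0,1,2}  new={0,1,2}  stable

Least fixpoint reached:
  node 0: {1,2}
  node 1: {0,1,2}
  node 2: {0}
  node 3: {0,1,2}
  node 4: {0,1,2}
  node 5: {2}
  node 6: {1,2}
  node 7: {0,1,2}

yes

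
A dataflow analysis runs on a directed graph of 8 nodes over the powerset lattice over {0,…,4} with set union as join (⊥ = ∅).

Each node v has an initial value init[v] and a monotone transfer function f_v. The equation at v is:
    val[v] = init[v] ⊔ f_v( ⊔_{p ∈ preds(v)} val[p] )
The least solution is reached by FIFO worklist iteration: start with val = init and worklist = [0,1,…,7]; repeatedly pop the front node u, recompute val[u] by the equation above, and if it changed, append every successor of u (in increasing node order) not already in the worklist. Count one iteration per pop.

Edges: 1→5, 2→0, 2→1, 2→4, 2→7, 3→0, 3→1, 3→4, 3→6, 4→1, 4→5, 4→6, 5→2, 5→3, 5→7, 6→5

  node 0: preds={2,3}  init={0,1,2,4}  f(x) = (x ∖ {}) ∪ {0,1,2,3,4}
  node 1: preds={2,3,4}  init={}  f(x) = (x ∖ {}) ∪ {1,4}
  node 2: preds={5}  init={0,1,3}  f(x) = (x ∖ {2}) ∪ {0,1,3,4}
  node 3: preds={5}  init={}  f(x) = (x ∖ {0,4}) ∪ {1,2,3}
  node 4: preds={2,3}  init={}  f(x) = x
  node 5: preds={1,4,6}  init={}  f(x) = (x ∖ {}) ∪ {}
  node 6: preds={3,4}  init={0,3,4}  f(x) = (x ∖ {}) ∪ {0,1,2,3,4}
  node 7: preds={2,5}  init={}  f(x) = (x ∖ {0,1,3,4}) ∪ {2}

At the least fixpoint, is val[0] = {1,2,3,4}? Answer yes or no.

Trace (13 dequeues):
  [1] u=0 | in {0,1,3} | out {0,1,2,3,4} | prev {0,1,2,4} | push {}
  [2] u=1 | in {0,1,3} | out {0,1,3,4} | prev {} | push {}
  [3] u=2 | in {} | out {0,1,3,4} | prev {0,1,3} | push {0,1}
  [4] u=3 | in {} | out {1,2,3} | prev {} | push {}
  [5] u=4 | in {0,1,2,3,4} | out {0,1,2,3,4} | prev {} | push {}
  [6] u=5 | in {0,1,2,3,4} | out {0,1,2,3,4} | prev {} | push {2,3}
  [7] u=6 | in {0,1,2,3,4} | out {0,1,2,3,4} | prev {0,3,4} | push {5}
  [8] u=7 | in {0,1,2,3,4} | out {2} | prev {} | push {}
  [9] u=0 | in {0,1,2,3,4} | out {0,1,2,3,4} | ==
  [10] u=1 | in {0,1,2,3,4} | out {0,1,2,3,4} | prev {0,1,3,4} | push {}
  [11] u=2 | in {0,1,2,3,4} | out {0,1,3,4} | ==
  [12] u=3 | in {0,1,2,3,4} | out {1,2,3} | ==
  [13] u=5 | in {0,1,2,3,4} | out {0,1,2,3,4} | ==

Converged values:
  [0] {0,1,2,3,4}
  [1] {0,1,2,3,4}
  [2] {0,1,3,4}
  [3] {1,2,3}
  [4] {0,1,2,3,4}
  [5] {0,1,2,3,4}
  [6] {0,1,2,3,4}
  [7] {2}

no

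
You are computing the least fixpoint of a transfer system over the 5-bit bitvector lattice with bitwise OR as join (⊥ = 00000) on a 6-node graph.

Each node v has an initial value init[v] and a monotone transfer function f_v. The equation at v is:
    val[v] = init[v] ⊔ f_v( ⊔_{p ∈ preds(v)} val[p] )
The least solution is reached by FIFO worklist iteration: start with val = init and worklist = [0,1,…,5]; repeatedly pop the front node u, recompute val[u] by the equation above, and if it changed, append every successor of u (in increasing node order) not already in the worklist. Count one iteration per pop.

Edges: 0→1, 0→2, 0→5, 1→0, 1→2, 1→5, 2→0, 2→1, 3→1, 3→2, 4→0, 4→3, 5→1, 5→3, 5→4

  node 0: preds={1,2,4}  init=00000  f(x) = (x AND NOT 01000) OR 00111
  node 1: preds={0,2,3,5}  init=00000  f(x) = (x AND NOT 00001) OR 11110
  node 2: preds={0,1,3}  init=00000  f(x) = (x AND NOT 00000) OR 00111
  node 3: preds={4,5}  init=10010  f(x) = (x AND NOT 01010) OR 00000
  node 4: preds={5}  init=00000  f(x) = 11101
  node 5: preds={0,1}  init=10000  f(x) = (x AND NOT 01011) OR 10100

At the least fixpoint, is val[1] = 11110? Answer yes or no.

Iteration log — 13 steps:
  step 1. node 0  ⊔preds=00000  new=00111  old=00000  +wl: 
  step 2. node 1  ⊔preds=10111  new=11110  old=00000  +wl: 0
  step 3. node 2  ⊔preds=11111  new=11111  old=00000  +wl: 1
  step 4. node 3  ⊔preds=10000  new=10010  stable
  step 5. node 4  ⊔preds=10000  new=11101  old=00000  +wl: 3
  step 6. node 5  ⊔preds=11111  new=10100  old=10000  +wl: 4
  step 7. node 0  ⊔preds=11111  new=10111  old=00111  +wl: 2,5
  step 8. node 1  ⊔preds=11111  new=11110  stable
  step 9. node 3  ⊔preds=11101  new=10111  old=10010  +wl: 1
  step 10. node 4  ⊔preds=10100  new=11101  stable
  step 11. node 2  ⊔preds=11111  new=11111  stable
  step 12. node 5  ⊔preds=11111  new=10100  stable
  step 13. node 1  ⊔preds=11111  new=11110  stable

Least fixpoint reached:
  node 0: 10111
  node 1: 11110
  node 2: 11111
  node 3: 10111
  node 4: 11101
  node 5: 10100

yes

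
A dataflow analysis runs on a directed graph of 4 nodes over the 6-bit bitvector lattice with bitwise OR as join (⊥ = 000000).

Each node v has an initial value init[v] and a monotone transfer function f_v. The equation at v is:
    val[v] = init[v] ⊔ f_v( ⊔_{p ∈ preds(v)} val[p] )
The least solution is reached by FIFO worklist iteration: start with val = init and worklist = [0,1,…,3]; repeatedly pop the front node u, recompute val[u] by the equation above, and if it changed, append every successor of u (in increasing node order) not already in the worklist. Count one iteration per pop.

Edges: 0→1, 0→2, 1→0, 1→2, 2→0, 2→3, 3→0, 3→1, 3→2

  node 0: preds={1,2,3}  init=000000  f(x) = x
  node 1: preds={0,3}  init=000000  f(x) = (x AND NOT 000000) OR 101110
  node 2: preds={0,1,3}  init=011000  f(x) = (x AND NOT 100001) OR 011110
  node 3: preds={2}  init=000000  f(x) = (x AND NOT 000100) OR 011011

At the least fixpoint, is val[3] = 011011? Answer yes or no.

yes

Trace (8 dequeues):
  [1] u=0 | in 011000 | out 011000 | prev 000000 | push {}
  [2] u=1 | in 011000 | out 111110 | prev 000000 | push {0}
  [3] u=2 | in 111110 | out 011110 | prev 011000 | push {}
  [4] u=3 | in 011110 | out 011011 | prev 000000 | push {1,2}
  [5] u=0 | in 111111 | out 111111 | prev 011000 | push {}
  [6] u=1 | in 111111 | out 111111 | prev 111110 | push {0}
  [7] u=2 | in 111111 | out 011110 | ==
  [8] u=0 | in 111111 | out 111111 | ==

Converged values:
  [0] 111111
  [1] 111111
  [2] 011110
  [3] 011011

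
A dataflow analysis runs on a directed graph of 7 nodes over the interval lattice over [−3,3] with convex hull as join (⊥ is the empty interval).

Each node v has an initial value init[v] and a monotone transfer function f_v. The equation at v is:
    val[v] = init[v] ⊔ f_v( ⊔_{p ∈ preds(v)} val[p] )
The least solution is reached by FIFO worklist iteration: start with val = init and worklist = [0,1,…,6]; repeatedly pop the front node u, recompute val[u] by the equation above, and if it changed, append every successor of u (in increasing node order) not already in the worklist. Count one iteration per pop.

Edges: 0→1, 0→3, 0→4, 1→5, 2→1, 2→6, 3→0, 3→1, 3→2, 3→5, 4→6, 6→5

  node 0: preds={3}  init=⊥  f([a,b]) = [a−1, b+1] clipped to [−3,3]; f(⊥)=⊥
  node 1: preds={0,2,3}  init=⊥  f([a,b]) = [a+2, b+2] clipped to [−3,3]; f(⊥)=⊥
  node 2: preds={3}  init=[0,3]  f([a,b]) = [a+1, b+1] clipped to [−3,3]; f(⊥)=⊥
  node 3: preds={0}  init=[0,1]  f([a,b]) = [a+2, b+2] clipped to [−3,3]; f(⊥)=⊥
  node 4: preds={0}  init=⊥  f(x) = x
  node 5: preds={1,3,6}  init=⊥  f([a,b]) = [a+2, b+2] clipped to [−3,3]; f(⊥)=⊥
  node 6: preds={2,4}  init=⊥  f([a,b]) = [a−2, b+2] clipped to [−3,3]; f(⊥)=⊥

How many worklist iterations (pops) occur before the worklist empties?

Trace (14 dequeues):
  [1] u=0 | in [0,1] | out [-1,2] | prev ⊥ | push {}
  [2] u=1 | in [-1,3] | out [1,3] | prev ⊥ | push {}
  [3] u=2 | in [0,1] | out [0,3] | ==
  [4] u=3 | in [-1,2] | out [0,3] | prev [0,1] | push {0,1,2}
  [5] u=4 | in [-1,2] | out [-1,2] | prev ⊥ | push {}
  [6] u=5 | in [0,3] | out [2,3] | prev ⊥ | push {}
  [7] u=6 | in [-1,3] | out [-3,3] | prev ⊥ | push {5}
  [8] u=0 | in [0,3] | out [-1,3] | prev [-1,2] | push {3,4}
  [9] u=1 | in [-1,3] | out [1,3] | ==
  [10] u=2 | in [0,3] | out [0,3] | ==
  [11] u=5 | in [-3,3] | out [-1,3] | prev [2,3] | push {}
  [12] u=3 | in [-1,3] | out [0,3] | ==
  [13] u=4 | in [-1,3] | out [-1,3] | prev [-1,2] | push {6}
  [14] u=6 | in [-1,3] | out [-3,3] | ==

Converged values:
  [0] [-1,3]
  [1] [1,3]
  [2] [0,3]
  [3] [0,3]
  [4] [-1,3]
  [5] [-1,3]
  [6] [-3,3]

14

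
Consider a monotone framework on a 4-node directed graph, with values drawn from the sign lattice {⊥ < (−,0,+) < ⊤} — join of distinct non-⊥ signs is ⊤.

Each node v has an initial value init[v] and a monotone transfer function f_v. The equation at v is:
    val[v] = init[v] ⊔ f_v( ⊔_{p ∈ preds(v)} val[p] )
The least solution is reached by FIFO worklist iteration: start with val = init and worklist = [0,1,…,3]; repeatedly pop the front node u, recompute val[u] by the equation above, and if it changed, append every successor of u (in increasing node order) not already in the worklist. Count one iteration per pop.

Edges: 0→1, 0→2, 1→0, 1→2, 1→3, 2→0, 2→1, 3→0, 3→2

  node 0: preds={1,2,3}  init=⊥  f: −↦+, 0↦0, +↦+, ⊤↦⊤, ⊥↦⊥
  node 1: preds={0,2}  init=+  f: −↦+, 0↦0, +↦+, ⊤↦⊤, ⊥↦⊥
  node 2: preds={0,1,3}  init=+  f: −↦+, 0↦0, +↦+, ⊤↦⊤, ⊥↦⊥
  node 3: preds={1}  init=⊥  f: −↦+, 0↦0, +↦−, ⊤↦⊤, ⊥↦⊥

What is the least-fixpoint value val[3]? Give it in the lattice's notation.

Worklist (12 pops):
  #1 pop 0: in=+ → + (was ⊥); enqueue []
  #2 pop 1: in=+ → + (no change)
  #3 pop 2: in=+ → + (no change)
  #4 pop 3: in=+ → − (was ⊥); enqueue [0,2]
  #5 pop 0: in=⊤ → ⊤ (was +); enqueue [1]
  #6 pop 2: in=⊤ → ⊤ (was +); enqueue [0]
  #7 pop 1: in=⊤ → ⊤ (was +); enqueue [2,3]
  #8 pop 0: in=⊤ → ⊤ (no change)
  #9 pop 2: in=⊤ → ⊤ (no change)
  #10 pop 3: in=⊤ → ⊤ (was −); enqueue [0,2]
  #11 pop 0: in=⊤ → ⊤ (no change)
  #12 pop 2: in=⊤ → ⊤ (no change)

Fixpoint:
  val[0] = ⊤
  val[1] = ⊤
  val[2] = ⊤
  val[3] = ⊤

⊤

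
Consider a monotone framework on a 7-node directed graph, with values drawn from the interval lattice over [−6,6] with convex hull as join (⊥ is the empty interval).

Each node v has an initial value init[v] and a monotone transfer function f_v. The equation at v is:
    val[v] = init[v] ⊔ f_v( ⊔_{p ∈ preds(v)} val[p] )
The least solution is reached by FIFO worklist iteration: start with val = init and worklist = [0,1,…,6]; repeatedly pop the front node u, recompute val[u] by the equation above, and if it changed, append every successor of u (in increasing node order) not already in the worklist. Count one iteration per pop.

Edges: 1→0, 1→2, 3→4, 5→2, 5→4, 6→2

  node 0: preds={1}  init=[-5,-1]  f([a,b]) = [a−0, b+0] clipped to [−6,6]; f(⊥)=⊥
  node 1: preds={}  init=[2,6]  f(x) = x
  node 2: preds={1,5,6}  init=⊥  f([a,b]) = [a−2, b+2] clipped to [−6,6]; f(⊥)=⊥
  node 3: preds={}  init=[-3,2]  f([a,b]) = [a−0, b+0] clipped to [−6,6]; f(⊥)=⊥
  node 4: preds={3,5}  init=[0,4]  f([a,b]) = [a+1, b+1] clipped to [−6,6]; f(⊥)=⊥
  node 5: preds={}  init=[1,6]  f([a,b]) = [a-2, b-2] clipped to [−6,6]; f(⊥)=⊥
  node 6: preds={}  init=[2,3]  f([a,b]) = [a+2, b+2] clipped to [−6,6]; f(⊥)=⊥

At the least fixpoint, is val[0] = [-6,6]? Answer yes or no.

Trace (7 dequeues):
  [1] u=0 | in [2,6] | out [-5,6] | prev [-5,-1] | push {}
  [2] u=1 | in ⊥ | out [2,6] | ==
  [3] u=2 | in [1,6] | out [-1,6] | prev ⊥ | push {}
  [4] u=3 | in ⊥ | out [-3,2] | ==
  [5] u=4 | in [-3,6] | out [-2,6] | prev [0,4] | push {}
  [6] u=5 | in ⊥ | out [1,6] | ==
  [7] u=6 | in ⊥ | out [2,3] | ==

Converged values:
  [0] [-5,6]
  [1] [2,6]
  [2] [-1,6]
  [3] [-3,2]
  [4] [-2,6]
  [5] [1,6]
  [6] [2,3]

no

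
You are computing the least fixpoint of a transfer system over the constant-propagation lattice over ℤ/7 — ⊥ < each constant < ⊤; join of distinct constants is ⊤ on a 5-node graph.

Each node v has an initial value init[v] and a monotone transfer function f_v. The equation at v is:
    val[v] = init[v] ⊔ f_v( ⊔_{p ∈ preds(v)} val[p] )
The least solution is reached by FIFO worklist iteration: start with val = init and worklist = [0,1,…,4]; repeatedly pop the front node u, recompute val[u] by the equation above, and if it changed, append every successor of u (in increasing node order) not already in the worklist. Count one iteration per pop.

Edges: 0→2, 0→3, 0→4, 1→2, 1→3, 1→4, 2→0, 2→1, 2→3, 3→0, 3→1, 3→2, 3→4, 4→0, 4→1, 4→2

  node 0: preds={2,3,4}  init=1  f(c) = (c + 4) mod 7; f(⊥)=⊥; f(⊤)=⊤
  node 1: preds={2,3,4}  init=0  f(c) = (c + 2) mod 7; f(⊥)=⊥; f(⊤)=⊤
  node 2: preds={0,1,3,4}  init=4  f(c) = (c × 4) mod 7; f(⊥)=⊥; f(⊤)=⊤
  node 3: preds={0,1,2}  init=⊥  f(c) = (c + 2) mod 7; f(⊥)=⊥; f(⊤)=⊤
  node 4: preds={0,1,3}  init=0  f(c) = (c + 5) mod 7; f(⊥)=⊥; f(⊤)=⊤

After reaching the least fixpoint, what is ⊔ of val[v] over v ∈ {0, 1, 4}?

Worklist (8 pops):
  #1 pop 0: in=⊤ → ⊤ (was 1); enqueue []
  #2 pop 1: in=⊤ → ⊤ (was 0); enqueue []
  #3 pop 2: in=⊤ → ⊤ (was 4); enqueue [0,1]
  #4 pop 3: in=⊤ → ⊤ (was ⊥); enqueue [2]
  #5 pop 4: in=⊤ → ⊤ (was 0); enqueue []
  #6 pop 0: in=⊤ → ⊤ (no change)
  #7 pop 1: in=⊤ → ⊤ (no change)
  #8 pop 2: in=⊤ → ⊤ (no change)

Fixpoint:
  val[0] = ⊤
  val[1] = ⊤
  val[2] = ⊤
  val[3] = ⊤
  val[4] = ⊤

⊤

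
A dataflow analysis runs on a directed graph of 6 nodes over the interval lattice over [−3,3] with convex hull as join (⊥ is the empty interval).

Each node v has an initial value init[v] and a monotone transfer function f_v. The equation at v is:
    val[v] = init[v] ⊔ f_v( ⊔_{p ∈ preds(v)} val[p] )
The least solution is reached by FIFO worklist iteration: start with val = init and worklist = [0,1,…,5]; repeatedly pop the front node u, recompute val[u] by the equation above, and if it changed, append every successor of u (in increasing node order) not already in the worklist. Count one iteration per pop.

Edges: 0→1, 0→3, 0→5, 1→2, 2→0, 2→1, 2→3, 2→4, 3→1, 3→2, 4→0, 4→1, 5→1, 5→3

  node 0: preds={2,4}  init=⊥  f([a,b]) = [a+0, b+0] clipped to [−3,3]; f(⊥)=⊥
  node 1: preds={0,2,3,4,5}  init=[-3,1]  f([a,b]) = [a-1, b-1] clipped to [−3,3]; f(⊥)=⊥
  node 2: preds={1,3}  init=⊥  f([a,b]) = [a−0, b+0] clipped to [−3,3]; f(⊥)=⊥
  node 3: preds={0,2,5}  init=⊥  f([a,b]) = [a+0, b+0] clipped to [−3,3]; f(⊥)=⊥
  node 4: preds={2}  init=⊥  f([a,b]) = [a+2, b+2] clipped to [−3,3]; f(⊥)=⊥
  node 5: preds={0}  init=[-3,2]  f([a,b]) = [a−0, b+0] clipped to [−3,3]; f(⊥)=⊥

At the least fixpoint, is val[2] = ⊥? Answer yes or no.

Worklist (19 pops):
  #1 pop 0: in=⊥ → ⊥ (no change)
  #2 pop 1: in=[-3,2] → [-3,1] (no change)
  #3 pop 2: in=[-3,1] → [-3,1] (was ⊥); enqueue [0,1]
  #4 pop 3: in=[-3,2] → [-3,2] (was ⊥); enqueue [2]
  #5 pop 4: in=[-3,1] → [-1,3] (was ⊥); enqueue []
  #6 pop 5: in=⊥ → [-3,2] (no change)
  #7 pop 0: in=[-3,3] → [-3,3] (was ⊥); enqueue [3,5]
  #8 pop 1: in=[-3,3] → [-3,2] (was [-3,1]); enqueue []
  #9 pop 2: in=[-3,2] → [-3,2] (was [-3,1]); enqueue [0,1,4]
  #10 pop 3: in=[-3,3] → [-3,3] (was [-3,2]); enqueue [2]
  #11 pop 5: in=[-3,3] → [-3,3] (was [-3,2]); enqueue [3]
  #12 pop 0: in=[-3,3] → [-3,3] (no change)
  #13 pop 1: in=[-3,3] → [-3,2] (no change)
  #14 pop 4: in=[-3,2] → [-1,3] (no change)
  #15 pop 2: in=[-3,3] → [-3,3] (was [-3,2]); enqueue [0,1,4]
  #16 pop 3: in=[-3,3] → [-3,3] (no change)
  #17 pop 0: in=[-3,3] → [-3,3] (no change)
  #18 pop 1: in=[-3,3] → [-3,2] (no change)
  #19 pop 4: in=[-3,3] → [-1,3] (no change)

Fixpoint:
  val[0] = [-3,3]
  val[1] = [-3,2]
  val[2] = [-3,3]
  val[3] = [-3,3]
  val[4] = [-1,3]
  val[5] = [-3,3]

no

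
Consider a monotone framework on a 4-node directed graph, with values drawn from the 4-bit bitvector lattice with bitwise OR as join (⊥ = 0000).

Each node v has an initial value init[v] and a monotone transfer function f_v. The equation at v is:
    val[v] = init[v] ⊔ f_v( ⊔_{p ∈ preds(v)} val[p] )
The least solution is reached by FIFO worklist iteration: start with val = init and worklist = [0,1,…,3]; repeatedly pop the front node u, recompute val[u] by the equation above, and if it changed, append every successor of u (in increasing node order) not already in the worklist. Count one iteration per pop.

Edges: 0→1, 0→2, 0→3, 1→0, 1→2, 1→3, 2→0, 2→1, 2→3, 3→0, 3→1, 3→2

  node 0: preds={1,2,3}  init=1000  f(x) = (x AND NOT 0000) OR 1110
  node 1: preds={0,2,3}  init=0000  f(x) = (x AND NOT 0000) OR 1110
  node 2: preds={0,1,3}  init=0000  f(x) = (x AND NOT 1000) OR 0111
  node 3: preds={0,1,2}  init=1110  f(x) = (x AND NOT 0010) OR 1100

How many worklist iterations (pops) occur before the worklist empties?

9

Trace (9 dequeues):
  [1] u=0 | in 1110 | out 1110 | prev 1000 | push {}
  [2] u=1 | in 1110 | out 1110 | prev 0000 | push {0}
  [3] u=2 | in 1110 | out 0111 | prev 0000 | push {1}
  [4] u=3 | in 1111 | out 1111 | prev 1110 | push {2}
  [5] u=0 | in 1111 | out 1111 | prev 1110 | push {3}
  [6] u=1 | in 1111 | out 1111 | prev 1110 | push {0}
  [7] u=2 | in 1111 | out 0111 | ==
  [8] u=3 | in 1111 | out 1111 | ==
  [9] u=0 | in 1111 | out 1111 | ==

Converged values:
  [0] 1111
  [1] 1111
  [2] 0111
  [3] 1111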